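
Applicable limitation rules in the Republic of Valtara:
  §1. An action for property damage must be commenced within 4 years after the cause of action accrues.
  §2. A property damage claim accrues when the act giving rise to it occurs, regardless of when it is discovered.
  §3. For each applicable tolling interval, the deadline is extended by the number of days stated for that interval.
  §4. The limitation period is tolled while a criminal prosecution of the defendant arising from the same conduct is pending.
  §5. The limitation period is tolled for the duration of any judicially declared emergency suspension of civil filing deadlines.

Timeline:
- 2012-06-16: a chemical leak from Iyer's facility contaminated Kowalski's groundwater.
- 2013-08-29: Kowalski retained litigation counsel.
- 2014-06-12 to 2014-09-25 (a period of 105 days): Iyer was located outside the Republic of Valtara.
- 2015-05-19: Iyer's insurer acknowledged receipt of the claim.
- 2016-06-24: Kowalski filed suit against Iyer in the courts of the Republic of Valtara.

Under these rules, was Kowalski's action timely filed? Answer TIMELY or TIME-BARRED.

TIME-BARRED

The limitation period began to run on 2012-06-16.
The untolled deadline — 4 years after 2012-06-16 — is 2016-06-16.
No stated provision tolls the period for the defendant's absence, so the interval from 2014-06-12 to 2014-09-25 has no effect on the deadline.
Nothing else in the chronology tolls or restarts the period.
Filing on 2016-06-24 missed the 2016-06-16 deadline — the action is time-barred.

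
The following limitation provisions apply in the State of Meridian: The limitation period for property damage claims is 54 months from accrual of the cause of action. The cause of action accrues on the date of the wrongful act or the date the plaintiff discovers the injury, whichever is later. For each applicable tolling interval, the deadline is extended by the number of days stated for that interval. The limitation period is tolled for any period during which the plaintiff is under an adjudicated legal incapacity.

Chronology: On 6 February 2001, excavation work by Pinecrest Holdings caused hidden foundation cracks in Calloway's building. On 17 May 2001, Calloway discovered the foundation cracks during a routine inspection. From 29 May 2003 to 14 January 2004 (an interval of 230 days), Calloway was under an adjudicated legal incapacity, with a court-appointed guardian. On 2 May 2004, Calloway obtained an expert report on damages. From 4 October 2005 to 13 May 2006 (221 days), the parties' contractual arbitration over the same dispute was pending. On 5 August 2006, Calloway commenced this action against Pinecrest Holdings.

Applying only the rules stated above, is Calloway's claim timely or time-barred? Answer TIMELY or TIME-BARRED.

Taking the later of the act (6 February 2001) and discovery (17 May 2001), the claim accrued on 17 May 2001.
The untolled deadline — 54 months after 17 May 2001 — is 17 November 2005.
The period was tolled for 230 days by the plaintiff's legal incapacity (29 May 2003 to 14 January 2004), pushing the deadline to 5 July 2006.
Although a pending arbitration ran from 4 October 2005 to 13 May 2006, the stated rules do not make that a tolling event, so it is disregarded.
The other events in the timeline have no effect on the limitation period under the stated rules.
The 5 August 2006 filing falls after the 5 July 2006 deadline; the claim is time-barred.

TIME-BARRED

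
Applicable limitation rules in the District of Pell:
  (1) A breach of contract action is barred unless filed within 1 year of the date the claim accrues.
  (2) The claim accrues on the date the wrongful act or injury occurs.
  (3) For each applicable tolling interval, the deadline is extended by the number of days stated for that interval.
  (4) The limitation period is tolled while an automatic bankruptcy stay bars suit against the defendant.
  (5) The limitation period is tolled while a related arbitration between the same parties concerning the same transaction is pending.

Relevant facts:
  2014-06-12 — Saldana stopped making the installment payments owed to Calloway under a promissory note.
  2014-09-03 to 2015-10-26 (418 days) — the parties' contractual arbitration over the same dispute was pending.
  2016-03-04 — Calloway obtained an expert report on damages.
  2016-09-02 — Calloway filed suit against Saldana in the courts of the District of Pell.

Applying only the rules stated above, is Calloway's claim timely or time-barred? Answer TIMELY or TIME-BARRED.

TIME-BARRED

The claim accrued on 2014-06-12, the date of the act.
The untolled deadline — 1 year after 2014-06-12 — is 2015-06-12.
Because the pending related arbitration ran from 2014-09-03 to 2015-10-26, the deadline is extended by 418 days to 2016-08-03.
The other events in the timeline have no effect on the limitation period under the stated rules.
Calloway filed on 2016-09-02, after the 2016-08-03 deadline, so the action is time-barred.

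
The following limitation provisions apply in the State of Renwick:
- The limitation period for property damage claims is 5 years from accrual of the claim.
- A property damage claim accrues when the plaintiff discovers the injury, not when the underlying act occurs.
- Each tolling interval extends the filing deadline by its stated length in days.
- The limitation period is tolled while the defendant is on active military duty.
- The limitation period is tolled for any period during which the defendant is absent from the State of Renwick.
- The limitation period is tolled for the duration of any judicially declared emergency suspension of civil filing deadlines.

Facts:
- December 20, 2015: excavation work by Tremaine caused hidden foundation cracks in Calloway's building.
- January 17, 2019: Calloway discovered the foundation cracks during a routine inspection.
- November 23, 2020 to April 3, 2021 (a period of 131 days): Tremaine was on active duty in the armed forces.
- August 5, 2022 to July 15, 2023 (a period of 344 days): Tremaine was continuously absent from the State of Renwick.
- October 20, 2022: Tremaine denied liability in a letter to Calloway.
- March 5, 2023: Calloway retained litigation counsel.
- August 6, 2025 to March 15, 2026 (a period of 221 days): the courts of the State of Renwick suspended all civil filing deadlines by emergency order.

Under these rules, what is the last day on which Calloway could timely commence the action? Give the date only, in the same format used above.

May 6, 2025

Accrual is tied to discovery, so the period began on January 17, 2019 rather than on December 20, 2015 when the act occurred.
5 years from January 17, 2019 is January 17, 2024.
Because the defendant's active military service ran from November 23, 2020 to April 3, 2021, the deadline is extended by 131 days to May 27, 2024.
Because the defendant's absence from the jurisdiction ran from August 5, 2022 to July 15, 2023, the deadline is extended by 344 days to May 6, 2025.
The emergency suspension of filing deadlines from August 6, 2025 to March 15, 2026 began after the period had already run on May 6, 2025, so it has no tolling effect.
Nothing else in the chronology tolls or restarts the period.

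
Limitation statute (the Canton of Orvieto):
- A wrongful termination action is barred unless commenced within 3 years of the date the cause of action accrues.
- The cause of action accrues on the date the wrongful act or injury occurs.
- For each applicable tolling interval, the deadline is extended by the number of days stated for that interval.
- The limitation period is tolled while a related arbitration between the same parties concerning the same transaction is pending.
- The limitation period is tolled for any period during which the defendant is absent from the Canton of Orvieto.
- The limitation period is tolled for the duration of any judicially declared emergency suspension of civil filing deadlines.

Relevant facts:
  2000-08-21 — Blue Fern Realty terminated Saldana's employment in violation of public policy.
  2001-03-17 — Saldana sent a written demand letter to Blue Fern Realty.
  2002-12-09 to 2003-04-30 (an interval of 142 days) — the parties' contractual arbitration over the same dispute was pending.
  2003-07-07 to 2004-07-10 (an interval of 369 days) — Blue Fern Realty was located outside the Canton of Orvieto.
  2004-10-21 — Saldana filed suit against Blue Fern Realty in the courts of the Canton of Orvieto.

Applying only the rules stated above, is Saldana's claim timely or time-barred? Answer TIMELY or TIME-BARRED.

The limitation period began to run on 2000-08-21.
The untolled deadline — 3 years after 2000-08-21 — is 2003-08-21.
Because the pending related arbitration ran from 2002-12-09 to 2003-04-30, the deadline is extended by 142 days to 2004-01-10.
The period was tolled for 369 days by the defendant's absence from the jurisdiction (2003-07-07 to 2004-07-10), pushing the deadline to 2005-01-13.
The other events in the timeline have no effect on the limitation period under the stated rules.
Filing on 2004-10-21 beat the 2005-01-13 deadline — the action is timely.

TIMELY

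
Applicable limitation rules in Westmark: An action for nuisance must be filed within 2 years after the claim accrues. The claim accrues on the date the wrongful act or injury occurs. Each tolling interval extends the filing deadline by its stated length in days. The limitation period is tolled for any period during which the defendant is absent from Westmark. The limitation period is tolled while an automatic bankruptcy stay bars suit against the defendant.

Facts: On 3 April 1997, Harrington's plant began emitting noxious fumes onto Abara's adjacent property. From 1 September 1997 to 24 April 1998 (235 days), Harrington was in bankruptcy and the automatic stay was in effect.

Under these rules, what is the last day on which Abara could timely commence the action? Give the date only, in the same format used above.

The claim accrued on 3 April 1997, the date of the act.
The untolled deadline — 2 years after 3 April 1997 — is 3 April 1999.
The period was tolled for 235 days by the automatic bankruptcy stay (1 September 1997 to 24 April 1998), pushing the deadline to 24 November 1999.

24 November 1999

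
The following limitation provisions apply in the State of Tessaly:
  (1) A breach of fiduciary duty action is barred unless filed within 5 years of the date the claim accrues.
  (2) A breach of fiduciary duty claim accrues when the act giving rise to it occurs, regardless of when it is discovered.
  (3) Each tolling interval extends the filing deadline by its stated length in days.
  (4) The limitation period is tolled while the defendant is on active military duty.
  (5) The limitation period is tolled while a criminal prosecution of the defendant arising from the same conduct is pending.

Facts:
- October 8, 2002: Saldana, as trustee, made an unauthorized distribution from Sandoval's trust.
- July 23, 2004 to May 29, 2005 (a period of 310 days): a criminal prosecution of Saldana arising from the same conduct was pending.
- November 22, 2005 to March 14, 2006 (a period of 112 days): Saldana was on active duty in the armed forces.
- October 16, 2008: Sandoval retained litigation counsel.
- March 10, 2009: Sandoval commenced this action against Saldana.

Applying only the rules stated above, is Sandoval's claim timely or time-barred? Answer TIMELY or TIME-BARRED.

The claim accrued on October 8, 2002, the date of the act.
Adding the 5 years base period to October 8, 2002 gives a deadline of October 8, 2007, before any tolling.
The pending criminal prosecution from July 23, 2004 to May 29, 2005 tolled the period for 310 days, extending the deadline to August 13, 2008.
The defendant's active military service from November 22, 2005 to March 14, 2006 tolled the period for 112 days, extending the deadline to December 3, 2008.
Nothing else in the chronology tolls or restarts the period.
The March 10, 2009 filing falls after the December 3, 2008 deadline; the claim is time-barred.

TIME-BARRED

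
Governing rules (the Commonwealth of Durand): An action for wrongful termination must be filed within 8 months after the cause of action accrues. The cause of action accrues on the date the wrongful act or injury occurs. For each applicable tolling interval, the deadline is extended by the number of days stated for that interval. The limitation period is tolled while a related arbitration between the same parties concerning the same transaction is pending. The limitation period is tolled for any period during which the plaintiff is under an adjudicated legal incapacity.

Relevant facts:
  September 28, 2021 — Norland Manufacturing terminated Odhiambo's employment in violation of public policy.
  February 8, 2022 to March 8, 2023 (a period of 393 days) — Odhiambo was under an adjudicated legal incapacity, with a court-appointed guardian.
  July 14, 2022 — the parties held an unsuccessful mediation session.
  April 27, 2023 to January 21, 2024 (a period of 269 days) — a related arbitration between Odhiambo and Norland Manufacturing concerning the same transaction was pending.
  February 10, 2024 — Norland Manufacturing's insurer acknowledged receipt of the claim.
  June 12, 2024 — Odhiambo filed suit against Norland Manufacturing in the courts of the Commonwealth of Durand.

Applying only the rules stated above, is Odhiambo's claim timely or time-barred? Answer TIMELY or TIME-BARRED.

TIME-BARRED

The limitation period began to run on September 28, 2021.
8 months from September 28, 2021 is May 28, 2022.
The plaintiff's legal incapacity from February 8, 2022 to March 8, 2023 tolled the period for 393 days, extending the deadline to June 25, 2023.
The pending related arbitration from April 27, 2023 to January 21, 2024 tolled the period for 269 days, extending the deadline to March 20, 2024.
None of the other events listed affects the running of the period under the stated rules.
The June 12, 2024 filing falls after the March 20, 2024 deadline; the claim is time-barred.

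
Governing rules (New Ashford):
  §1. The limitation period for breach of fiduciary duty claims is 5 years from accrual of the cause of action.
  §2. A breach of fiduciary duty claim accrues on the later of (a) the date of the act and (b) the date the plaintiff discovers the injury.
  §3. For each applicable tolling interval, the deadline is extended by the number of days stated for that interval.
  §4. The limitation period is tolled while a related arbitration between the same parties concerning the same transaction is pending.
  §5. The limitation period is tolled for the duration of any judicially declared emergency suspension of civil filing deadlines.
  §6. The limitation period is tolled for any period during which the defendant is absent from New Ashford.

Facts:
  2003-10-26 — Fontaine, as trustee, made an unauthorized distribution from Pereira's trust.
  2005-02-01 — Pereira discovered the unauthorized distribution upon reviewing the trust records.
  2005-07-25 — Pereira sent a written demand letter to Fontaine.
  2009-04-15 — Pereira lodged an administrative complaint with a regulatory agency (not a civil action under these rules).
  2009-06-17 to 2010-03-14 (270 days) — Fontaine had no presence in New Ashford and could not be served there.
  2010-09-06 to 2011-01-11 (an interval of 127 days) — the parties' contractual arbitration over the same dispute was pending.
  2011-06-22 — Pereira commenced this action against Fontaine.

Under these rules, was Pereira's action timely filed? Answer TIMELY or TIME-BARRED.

Taking the later of the act (2003-10-26) and discovery (2005-02-01), the claim accrued on 2005-02-01.
The untolled deadline — 5 years after 2005-02-01 — is 2010-02-01.
The defendant's absence from the jurisdiction from 2009-06-17 to 2010-03-14 tolled the period for 270 days, extending the deadline to 2010-10-29.
The period was tolled for 127 days by the pending related arbitration (2010-09-06 to 2011-01-11), pushing the deadline to 2011-03-05.
None of the other events listed affects the running of the period under the stated rules.
The 2011-06-22 filing falls after the 2011-03-05 deadline; the claim is time-barred.

TIME-BARRED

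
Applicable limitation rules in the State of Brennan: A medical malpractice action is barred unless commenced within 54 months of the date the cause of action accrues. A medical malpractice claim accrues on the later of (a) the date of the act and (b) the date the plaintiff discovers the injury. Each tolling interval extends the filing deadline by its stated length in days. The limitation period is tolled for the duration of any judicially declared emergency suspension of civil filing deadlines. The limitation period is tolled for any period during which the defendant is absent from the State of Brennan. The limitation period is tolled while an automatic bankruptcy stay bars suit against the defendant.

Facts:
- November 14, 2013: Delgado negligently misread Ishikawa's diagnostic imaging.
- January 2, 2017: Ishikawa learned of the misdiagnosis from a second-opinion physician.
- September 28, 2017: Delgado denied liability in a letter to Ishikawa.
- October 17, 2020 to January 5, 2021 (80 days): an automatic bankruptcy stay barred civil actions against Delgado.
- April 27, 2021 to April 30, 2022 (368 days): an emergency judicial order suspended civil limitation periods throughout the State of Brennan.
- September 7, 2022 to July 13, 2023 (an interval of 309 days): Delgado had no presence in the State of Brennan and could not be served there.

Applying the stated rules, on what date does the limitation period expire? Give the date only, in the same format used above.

July 29, 2023

Because discovery on January 2, 2017 post-dates the November 14, 2013 act, accrual under the later-of rule falls on January 2, 2017.
54 months from January 2, 2017 is July 2, 2021.
The period was tolled for 80 days by the automatic bankruptcy stay (October 17, 2020 to January 5, 2021), pushing the deadline to September 20, 2021.
The emergency suspension of filing deadlines from April 27, 2021 to April 30, 2022 tolled the period for 368 days, extending the deadline to September 23, 2022.
Because the defendant's absence from the jurisdiction ran from September 7, 2022 to July 13, 2023, the deadline is extended by 309 days to July 29, 2023.
Nothing else in the chronology tolls or restarts the period.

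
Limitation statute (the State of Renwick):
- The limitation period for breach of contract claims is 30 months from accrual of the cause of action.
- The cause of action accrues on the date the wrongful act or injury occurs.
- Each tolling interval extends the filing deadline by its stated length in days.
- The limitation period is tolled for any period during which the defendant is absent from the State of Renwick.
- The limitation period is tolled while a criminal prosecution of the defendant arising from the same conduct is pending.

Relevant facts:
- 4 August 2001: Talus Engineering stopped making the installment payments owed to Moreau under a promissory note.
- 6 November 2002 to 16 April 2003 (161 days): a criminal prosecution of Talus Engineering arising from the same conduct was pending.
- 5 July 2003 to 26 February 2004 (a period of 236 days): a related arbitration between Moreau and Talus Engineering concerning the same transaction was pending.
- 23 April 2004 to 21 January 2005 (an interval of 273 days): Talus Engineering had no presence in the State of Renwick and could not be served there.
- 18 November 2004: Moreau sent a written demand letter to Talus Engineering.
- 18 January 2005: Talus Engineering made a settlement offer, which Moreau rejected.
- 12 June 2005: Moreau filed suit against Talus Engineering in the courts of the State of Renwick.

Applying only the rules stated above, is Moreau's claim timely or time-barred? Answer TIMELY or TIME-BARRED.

TIME-BARRED

The cause of action accrued on 4 August 2001, the date of the act.
The untolled deadline — 30 months after 4 August 2001 — is 4 February 2004.
Because the pending criminal prosecution ran from 6 November 2002 to 16 April 2003, the deadline is extended by 161 days to 14 July 2004.
Because the defendant's absence from the jurisdiction ran from 23 April 2004 to 21 January 2005, the deadline is extended by 273 days to 13 April 2005.
The pending related arbitration from 5 July 2003 to 26 February 2004 does not toll the period, because no stated rule makes a pending arbitration a tolling event.
The other events in the timeline have no effect on the limitation period under the stated rules.
Moreau filed on 12 June 2005, after the 13 April 2005 deadline, so the action is time-barred.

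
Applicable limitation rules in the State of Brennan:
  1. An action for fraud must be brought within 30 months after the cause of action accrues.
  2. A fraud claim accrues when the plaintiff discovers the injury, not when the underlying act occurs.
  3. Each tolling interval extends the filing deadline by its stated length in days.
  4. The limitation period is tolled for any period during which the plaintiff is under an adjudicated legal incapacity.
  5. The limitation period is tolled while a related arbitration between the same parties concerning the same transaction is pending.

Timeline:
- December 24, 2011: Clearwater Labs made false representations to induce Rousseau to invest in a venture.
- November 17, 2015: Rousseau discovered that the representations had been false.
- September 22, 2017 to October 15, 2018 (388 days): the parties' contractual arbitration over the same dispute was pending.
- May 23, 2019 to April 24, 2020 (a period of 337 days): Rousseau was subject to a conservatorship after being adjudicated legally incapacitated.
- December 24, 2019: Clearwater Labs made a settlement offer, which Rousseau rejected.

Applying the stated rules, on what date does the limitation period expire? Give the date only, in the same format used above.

The claim did not accrue until Rousseau discovered the injury on November 17, 2015; the December 24, 2011 act date does not start the clock under the stated rule.
30 months from November 17, 2015 is May 17, 2018.
Because the pending related arbitration ran from September 22, 2017 to October 15, 2018, the deadline is extended by 388 days to June 9, 2019.
The period was tolled for 337 days by the plaintiff's legal incapacity (May 23, 2019 to April 24, 2020), pushing the deadline to May 11, 2020.
Nothing else in the chronology tolls or restarts the period.

May 11, 2020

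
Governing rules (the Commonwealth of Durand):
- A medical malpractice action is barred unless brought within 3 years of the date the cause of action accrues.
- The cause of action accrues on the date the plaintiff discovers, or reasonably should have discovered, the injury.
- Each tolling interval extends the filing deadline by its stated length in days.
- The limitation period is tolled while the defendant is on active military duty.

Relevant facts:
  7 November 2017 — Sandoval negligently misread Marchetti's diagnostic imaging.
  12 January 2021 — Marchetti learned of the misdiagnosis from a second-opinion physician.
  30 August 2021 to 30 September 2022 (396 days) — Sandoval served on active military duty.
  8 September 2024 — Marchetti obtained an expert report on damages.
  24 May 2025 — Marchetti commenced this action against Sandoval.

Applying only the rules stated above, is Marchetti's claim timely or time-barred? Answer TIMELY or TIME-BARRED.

TIME-BARRED

The claim did not accrue until Marchetti discovered the injury on 12 January 2021; the 7 November 2017 act date does not start the clock under the stated rule.
Adding the 3 years base period to 12 January 2021 gives a deadline of 12 January 2024, before any tolling.
The defendant's active military service from 30 August 2021 to 30 September 2022 tolled the period for 396 days, extending the deadline to 11 February 2025.
None of the other events listed affects the running of the period under the stated rules.
Filing on 24 May 2025 missed the 11 February 2025 deadline — the action is time-barred.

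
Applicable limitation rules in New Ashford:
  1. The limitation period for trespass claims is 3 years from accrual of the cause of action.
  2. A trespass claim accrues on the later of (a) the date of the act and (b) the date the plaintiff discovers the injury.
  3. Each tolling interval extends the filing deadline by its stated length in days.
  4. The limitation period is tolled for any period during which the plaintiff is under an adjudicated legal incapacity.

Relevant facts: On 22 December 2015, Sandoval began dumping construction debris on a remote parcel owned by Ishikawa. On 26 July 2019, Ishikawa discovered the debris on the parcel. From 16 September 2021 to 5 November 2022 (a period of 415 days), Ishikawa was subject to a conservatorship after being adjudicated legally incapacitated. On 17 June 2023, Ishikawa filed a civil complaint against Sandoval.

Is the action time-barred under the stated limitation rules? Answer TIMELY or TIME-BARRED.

Because discovery on 26 July 2019 post-dates the 22 December 2015 act, accrual under the later-of rule falls on 26 July 2019.
3 years from 26 July 2019 is 26 July 2022.
The period was tolled for 415 days by the plaintiff's legal incapacity (16 September 2021 to 5 November 2022), pushing the deadline to 14 September 2023.
Ishikawa filed on 17 June 2023, before the 14 September 2023 deadline, so the action is timely.

TIMELY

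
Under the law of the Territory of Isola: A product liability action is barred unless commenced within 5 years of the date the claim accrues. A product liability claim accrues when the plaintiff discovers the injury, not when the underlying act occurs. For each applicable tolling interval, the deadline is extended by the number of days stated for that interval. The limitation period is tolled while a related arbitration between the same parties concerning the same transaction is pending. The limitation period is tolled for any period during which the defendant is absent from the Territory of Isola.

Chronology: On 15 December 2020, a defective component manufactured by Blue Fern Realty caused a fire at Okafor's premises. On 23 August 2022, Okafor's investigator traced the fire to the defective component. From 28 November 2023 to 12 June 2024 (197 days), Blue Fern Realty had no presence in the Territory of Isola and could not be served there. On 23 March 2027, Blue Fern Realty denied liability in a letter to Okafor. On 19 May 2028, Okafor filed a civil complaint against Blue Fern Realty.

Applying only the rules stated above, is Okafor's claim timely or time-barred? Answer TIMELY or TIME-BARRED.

TIME-BARRED

Under the discovery rule, the claim accrued on 23 August 2022, when Okafor discovered the injury — not on the 15 December 2020 date of the underlying act.
5 years from 23 August 2022 is 23 August 2027.
Because the defendant's absence from the jurisdiction ran from 28 November 2023 to 12 June 2024, the deadline is extended by 197 days to 7 March 2028.
None of the other events listed affects the running of the period under the stated rules.
Filing on 19 May 2028 missed the 7 March 2028 deadline — the action is time-barred.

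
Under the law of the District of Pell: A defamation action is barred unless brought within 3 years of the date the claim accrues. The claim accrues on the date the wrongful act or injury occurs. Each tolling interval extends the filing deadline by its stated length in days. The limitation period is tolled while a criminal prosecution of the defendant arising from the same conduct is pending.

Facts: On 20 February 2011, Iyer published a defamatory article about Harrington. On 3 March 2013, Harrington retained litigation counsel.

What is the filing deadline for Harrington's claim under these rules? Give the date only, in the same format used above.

20 February 2014

The limitation period began to run on 20 February 2011.
The untolled deadline — 3 years after 20 February 2011 — is 20 February 2014.
None of the other events listed affects the running of the period under the stated rules.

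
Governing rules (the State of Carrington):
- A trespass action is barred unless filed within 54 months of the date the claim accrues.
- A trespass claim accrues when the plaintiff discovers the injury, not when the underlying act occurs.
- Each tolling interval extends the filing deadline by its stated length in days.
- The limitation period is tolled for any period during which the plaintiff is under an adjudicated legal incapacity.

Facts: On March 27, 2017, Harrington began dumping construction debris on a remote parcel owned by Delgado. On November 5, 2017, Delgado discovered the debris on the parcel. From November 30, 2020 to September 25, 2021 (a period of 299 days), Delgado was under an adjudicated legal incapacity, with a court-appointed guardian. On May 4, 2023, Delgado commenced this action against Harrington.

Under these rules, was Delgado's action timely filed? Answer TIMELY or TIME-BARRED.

TIME-BARRED

The claim did not accrue until Delgado discovered the injury on November 5, 2017; the March 27, 2017 act date does not start the clock under the stated rule.
Adding the 54 months base period to November 5, 2017 gives a deadline of May 5, 2022, before any tolling.
The period was tolled for 299 days by the plaintiff's legal incapacity (November 30, 2020 to September 25, 2021), pushing the deadline to February 28, 2023.
The May 4, 2023 filing falls after the February 28, 2023 deadline; the claim is time-barred.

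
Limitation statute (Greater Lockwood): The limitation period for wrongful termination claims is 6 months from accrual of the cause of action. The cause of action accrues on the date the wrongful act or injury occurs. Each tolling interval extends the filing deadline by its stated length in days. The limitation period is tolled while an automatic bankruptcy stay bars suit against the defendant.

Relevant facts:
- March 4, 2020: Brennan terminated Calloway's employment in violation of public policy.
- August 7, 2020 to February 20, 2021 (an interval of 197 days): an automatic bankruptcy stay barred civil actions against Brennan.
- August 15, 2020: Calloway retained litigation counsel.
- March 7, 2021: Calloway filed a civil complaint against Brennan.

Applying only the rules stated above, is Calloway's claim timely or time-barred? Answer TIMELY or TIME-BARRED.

TIMELY

The cause of action accrued on March 4, 2020, the date of the act.
6 months from March 4, 2020 is September 4, 2020.
Because the automatic bankruptcy stay ran from August 7, 2020 to February 20, 2021, the deadline is extended by 197 days to March 20, 2021.
None of the other events listed affects the running of the period under the stated rules.
Filing on March 7, 2021 beat the March 20, 2021 deadline — the action is timely.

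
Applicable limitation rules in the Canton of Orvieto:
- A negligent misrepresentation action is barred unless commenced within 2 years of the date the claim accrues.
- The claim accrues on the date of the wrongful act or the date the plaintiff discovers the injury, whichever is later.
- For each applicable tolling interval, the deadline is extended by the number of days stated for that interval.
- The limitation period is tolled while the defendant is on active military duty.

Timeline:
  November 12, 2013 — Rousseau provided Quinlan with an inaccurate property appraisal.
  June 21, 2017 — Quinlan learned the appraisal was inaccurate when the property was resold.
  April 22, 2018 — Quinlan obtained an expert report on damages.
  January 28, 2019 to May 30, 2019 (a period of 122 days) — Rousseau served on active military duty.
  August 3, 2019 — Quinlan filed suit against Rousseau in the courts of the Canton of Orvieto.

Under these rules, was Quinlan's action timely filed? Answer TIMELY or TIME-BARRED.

TIMELY

The claim accrued on June 21, 2017 — the later of the November 12, 2013 act and the June 21, 2017 discovery.
The untolled deadline — 2 years after June 21, 2017 — is June 21, 2019.
Because the defendant's active military service ran from January 28, 2019 to May 30, 2019, the deadline is extended by 122 days to October 21, 2019.
None of the other events listed affects the running of the period under the stated rules.
Filing on August 3, 2019 beat the October 21, 2019 deadline — the action is timely.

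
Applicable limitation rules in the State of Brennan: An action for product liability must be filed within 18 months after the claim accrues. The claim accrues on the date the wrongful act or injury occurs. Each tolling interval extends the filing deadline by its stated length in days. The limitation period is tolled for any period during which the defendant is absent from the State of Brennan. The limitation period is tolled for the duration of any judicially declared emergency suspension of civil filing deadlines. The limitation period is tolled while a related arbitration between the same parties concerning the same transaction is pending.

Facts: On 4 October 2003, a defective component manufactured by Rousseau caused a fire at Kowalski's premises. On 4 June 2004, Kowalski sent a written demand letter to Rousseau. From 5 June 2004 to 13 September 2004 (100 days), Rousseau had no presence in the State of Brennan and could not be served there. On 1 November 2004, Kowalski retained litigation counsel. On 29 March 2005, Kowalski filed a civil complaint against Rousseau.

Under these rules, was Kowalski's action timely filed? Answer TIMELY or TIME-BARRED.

TIMELY

The claim accrued on 4 October 2003, the date of the act.
18 months from 4 October 2003 is 4 April 2005.
The defendant's absence from the jurisdiction from 5 June 2004 to 13 September 2004 tolled the period for 100 days, extending the deadline to 13 July 2005.
None of the other events listed affects the running of the period under the stated rules.
The 29 March 2005 filing precedes the 13 July 2005 deadline; the claim is timely.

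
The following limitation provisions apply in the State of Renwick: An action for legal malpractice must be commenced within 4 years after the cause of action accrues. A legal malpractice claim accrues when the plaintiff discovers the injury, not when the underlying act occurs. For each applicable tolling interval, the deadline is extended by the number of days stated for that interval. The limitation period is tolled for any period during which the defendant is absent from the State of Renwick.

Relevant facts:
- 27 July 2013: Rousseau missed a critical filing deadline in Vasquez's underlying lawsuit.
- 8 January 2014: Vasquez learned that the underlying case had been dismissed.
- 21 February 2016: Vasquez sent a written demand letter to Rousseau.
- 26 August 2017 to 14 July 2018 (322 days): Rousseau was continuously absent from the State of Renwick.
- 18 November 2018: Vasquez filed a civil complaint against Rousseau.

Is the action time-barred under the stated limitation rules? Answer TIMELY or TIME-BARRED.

TIMELY

Under the discovery rule, the claim accrued on 8 January 2014, when Vasquez discovered the injury — not on the 27 July 2013 date of the underlying act.
Adding the 4 years base period to 8 January 2014 gives a deadline of 8 January 2018, before any tolling.
The period was tolled for 322 days by the defendant's absence from the jurisdiction (26 August 2017 to 14 July 2018), pushing the deadline to 26 November 2018.
The other events in the timeline have no effect on the limitation period under the stated rules.
Vasquez filed on 18 November 2018, before the 26 November 2018 deadline, so the action is timely.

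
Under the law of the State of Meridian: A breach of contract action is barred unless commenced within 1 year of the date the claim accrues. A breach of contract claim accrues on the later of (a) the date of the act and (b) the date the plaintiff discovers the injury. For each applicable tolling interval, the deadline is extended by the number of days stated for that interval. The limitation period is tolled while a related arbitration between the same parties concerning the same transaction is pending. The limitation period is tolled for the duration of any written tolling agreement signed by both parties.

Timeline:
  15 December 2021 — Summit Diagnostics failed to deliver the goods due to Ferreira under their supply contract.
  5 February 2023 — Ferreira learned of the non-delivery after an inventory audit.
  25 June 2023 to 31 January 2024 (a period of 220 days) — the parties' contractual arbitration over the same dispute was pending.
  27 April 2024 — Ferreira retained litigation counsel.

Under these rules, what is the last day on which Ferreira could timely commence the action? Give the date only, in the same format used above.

12 September 2024

The claim accrued on 5 February 2023 — the later of the 15 December 2021 act and the 5 February 2023 discovery.
1 year from 5 February 2023 is 5 February 2024.
Because the pending related arbitration ran from 25 June 2023 to 31 January 2024, the deadline is extended by 220 days to 12 September 2024.
The other events in the timeline have no effect on the limitation period under the stated rules.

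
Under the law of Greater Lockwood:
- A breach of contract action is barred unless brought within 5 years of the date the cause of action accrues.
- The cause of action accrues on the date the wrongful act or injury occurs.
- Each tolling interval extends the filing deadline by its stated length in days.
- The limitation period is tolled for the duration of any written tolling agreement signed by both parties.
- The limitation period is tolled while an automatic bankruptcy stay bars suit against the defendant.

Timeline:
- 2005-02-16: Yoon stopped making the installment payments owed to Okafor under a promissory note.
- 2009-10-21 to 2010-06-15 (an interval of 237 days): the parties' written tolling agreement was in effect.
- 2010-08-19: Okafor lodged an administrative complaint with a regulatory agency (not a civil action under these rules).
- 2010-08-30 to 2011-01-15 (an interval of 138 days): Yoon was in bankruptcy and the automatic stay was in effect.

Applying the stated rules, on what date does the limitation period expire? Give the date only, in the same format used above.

2011-02-26

The limitation period began to run on 2005-02-16.
The untolled deadline — 5 years after 2005-02-16 — is 2010-02-16.
Because the written tolling agreement ran from 2009-10-21 to 2010-06-15, the deadline is extended by 237 days to 2010-10-11.
The period was tolled for 138 days by the automatic bankruptcy stay (2010-08-30 to 2011-01-15), pushing the deadline to 2011-02-26.
The other events in the timeline have no effect on the limitation period under the stated rules.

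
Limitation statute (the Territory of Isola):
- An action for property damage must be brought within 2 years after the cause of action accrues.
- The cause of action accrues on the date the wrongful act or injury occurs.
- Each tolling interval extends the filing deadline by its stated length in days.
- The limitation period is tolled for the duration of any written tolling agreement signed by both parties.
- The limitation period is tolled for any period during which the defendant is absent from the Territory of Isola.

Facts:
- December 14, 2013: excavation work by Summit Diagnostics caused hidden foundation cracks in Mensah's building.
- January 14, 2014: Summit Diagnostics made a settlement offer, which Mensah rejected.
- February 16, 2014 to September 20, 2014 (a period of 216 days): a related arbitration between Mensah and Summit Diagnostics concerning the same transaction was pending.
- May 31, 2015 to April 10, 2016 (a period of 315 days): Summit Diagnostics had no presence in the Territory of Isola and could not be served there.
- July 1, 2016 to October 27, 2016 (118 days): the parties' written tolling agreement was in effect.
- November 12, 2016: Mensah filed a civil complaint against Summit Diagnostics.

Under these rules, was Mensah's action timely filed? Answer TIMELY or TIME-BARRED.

The claim accrued on December 14, 2013, when the wrongful act occurred.
The untolled deadline — 2 years after December 14, 2013 — is December 14, 2015.
The defendant's absence from the jurisdiction from May 31, 2015 to April 10, 2016 tolled the period for 315 days, extending the deadline to October 24, 2016.
Because the written tolling agreement ran from July 1, 2016 to October 27, 2016, the deadline is extended by 118 days to February 19, 2017.
No stated provision tolls the period for a pending arbitration, so the interval from February 16, 2014 to September 20, 2014 has no effect on the deadline.
Nothing else in the chronology tolls or restarts the period.
The November 12, 2016 filing precedes the February 19, 2017 deadline; the claim is timely.

TIMELY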